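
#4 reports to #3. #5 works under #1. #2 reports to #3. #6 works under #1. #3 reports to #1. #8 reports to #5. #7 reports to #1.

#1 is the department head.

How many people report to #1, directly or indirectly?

7

#1 directly manages #3, #5, #6, #7. Under #3: #4, #2 (2). Under #5: #8 (1). #6 has no reports. #7 has no reports. So #1's organization is 4 direct reports plus everyone under them: 3 + 2 + 1 + 1 = 7.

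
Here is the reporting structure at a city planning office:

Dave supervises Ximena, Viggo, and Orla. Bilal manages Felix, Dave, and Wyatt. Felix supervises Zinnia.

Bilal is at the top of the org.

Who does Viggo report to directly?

Dave

Viggo reports directly to Dave.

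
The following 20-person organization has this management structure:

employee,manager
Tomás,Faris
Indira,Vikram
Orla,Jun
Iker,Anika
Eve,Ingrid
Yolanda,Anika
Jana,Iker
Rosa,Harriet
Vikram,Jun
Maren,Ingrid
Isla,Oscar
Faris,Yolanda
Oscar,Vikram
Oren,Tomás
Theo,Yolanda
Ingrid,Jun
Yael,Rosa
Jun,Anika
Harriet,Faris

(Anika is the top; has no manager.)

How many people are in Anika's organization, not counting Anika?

19

Anika directly manages Jun, Yolanda, Iker. Under Jun: Orla, Ingrid, Eve, Maren, Vikram, Indira, Oscar, Isla (8). Under Yolanda: Theo, Faris, Tomás, Oren, Harriet, Rosa, Yael (7). Under Iker: Jana (1). So Anika's organization is 3 direct reports plus everyone under them: 9 + 8 + 2 = 19.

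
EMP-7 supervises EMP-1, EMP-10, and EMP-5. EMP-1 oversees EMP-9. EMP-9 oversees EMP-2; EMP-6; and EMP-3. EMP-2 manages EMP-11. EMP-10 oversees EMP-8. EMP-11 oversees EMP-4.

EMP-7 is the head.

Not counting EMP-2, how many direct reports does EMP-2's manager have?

EMP-2 reports to EMP-9. EMP-9's other direct reports are EMP-6, EMP-3 — 2 peers.

2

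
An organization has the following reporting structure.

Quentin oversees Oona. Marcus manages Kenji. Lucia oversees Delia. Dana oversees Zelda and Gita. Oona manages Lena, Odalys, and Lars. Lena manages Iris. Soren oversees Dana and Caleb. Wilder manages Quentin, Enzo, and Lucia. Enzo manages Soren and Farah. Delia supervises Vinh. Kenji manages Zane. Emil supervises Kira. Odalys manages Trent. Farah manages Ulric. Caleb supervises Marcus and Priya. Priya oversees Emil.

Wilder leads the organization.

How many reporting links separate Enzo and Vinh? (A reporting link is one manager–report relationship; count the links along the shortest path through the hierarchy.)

4

Enzo is 1 level below Wilder, and Vinh is 3 levels below Wilder (their lowest common manager). The shortest path runs up from Enzo to Wilder and back down to Vinh: 1 + 3 = 4 links.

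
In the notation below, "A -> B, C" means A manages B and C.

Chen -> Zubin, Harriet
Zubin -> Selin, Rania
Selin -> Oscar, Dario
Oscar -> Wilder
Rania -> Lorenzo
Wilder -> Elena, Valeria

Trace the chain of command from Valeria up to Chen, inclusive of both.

Valeria -> Wilder -> Oscar -> Selin -> Zubin -> Chen

Valeria reports to Wilder. Wilder reports to Oscar. Oscar reports to Selin. Selin reports to Zubin. Zubin reports to Chen. Chen is at the top.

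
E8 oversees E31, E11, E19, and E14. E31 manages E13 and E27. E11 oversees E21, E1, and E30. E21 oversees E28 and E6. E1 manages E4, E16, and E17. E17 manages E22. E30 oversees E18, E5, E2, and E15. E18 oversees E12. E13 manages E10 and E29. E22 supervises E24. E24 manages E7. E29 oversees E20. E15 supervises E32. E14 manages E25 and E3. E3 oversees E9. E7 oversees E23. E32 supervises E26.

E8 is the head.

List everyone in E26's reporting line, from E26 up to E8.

E26 -> E32 -> E15 -> E30 -> E11 -> E8

E26 reports to E32. E32 reports to E15. E15 reports to E30. E30 reports to E11. E11 reports to E8. E8 is at the top.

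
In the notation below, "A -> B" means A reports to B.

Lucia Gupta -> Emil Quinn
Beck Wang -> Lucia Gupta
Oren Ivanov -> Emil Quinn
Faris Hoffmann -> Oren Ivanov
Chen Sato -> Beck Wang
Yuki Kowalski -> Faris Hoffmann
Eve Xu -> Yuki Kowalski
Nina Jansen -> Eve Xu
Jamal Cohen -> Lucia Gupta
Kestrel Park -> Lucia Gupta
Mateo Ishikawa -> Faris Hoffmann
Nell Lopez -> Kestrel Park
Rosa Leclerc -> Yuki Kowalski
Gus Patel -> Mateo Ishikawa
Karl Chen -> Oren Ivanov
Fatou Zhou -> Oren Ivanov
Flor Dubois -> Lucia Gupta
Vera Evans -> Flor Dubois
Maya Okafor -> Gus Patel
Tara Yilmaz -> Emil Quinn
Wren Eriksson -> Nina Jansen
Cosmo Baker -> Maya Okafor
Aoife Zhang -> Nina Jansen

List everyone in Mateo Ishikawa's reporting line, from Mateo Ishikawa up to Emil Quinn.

Mateo Ishikawa -> Faris Hoffmann -> Oren Ivanov -> Emil Quinn

Mateo Ishikawa reports to Faris Hoffmann. Faris Hoffmann reports to Oren Ivanov. Oren Ivanov reports to Emil Quinn. Emil Quinn is at the top.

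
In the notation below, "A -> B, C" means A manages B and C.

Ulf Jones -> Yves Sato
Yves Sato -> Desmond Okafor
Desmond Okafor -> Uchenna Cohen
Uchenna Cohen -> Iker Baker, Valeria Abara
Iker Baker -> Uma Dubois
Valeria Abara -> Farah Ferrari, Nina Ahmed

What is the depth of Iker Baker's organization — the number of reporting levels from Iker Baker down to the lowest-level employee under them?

The longest chain under Iker Baker runs Iker Baker → Uma Dubois, which is 1 level below Iker Baker.

1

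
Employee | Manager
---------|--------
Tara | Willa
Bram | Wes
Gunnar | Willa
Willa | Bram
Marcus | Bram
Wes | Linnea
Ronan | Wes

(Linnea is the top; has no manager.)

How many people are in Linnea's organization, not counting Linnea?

7

Linnea directly manages Wes. Under Wes: Ronan, Bram, Marcus, Willa, Gunnar, Tara (6). That's 7 in total.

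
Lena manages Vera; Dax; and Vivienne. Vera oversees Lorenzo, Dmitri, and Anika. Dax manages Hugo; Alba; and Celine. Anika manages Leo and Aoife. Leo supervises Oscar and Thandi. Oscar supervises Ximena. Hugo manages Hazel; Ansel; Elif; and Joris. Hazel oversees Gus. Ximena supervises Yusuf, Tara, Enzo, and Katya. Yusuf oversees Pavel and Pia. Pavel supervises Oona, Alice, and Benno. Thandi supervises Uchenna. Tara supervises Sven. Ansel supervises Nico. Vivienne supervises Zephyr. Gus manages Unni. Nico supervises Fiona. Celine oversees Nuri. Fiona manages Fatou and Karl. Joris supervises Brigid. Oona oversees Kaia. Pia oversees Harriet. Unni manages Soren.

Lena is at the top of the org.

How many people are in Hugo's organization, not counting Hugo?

Hugo directly manages Hazel, Ansel, Elif, Joris. Under Hazel: Gus, Unni, Soren (3). Under Ansel: Nico, Fiona, Karl, Fatou (4). Elif has no reports. Under Joris: Brigid (1). So Hugo's organization is 4 direct reports plus everyone under them: 4 + 5 + 1 + 2 = 12.

12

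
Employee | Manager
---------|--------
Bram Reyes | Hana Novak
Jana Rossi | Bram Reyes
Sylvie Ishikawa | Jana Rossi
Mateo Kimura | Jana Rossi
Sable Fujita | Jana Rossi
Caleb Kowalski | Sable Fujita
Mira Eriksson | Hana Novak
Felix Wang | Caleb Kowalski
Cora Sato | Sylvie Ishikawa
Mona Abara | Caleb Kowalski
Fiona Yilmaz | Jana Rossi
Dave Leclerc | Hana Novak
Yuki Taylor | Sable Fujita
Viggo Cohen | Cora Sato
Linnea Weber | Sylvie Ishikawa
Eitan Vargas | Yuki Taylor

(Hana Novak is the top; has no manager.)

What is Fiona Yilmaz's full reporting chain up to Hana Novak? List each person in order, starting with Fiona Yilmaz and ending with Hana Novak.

Fiona Yilmaz reports to Jana Rossi. Jana Rossi reports to Bram Reyes. Bram Reyes reports to Hana Novak. Hana Novak is at the top.

Fiona Yilmaz -> Jana Rossi -> Bram Reyes -> Hana Novak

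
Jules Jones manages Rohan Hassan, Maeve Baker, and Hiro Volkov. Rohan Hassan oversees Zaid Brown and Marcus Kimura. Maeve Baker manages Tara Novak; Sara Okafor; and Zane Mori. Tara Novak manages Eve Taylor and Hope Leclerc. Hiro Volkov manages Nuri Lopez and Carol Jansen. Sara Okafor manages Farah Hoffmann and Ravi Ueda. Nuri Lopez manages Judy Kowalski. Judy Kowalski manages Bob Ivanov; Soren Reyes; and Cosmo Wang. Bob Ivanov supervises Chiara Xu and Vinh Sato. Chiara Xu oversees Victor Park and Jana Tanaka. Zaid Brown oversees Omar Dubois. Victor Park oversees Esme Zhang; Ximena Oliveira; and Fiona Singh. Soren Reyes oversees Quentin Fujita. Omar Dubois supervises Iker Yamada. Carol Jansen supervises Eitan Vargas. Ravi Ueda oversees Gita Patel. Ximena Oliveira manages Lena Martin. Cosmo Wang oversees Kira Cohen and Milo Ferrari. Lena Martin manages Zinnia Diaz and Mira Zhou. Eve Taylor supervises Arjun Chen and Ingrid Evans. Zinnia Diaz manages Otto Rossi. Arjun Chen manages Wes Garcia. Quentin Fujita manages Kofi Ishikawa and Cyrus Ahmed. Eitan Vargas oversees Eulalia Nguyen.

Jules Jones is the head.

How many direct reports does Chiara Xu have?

Chiara Xu directly manages Victor Park, Jana Tanaka. That is 2 direct reports.

2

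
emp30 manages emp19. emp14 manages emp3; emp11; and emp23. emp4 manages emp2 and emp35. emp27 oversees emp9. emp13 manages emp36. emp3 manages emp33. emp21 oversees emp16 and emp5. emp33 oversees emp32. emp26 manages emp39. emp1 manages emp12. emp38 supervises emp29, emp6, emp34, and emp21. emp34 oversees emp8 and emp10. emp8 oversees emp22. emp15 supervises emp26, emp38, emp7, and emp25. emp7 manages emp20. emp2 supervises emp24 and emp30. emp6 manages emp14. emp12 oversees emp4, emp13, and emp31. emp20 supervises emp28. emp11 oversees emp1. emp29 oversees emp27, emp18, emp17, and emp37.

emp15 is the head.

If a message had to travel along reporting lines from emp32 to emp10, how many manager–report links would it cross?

emp32 is 5 levels below emp38, and emp10 is 2 levels below emp38 (their lowest common manager). The shortest path runs up from emp32 to emp38 and back down to emp10: 5 + 2 = 7 links.

7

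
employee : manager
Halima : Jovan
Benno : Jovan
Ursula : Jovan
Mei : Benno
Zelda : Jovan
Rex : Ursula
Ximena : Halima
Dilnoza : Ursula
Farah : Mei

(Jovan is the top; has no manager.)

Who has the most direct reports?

Direct-report counts: Jovan has 4; Ursula has 2; Benno has 1; Mei has 1; Halima has 1. The largest is 4, held by Jovan.

Jovan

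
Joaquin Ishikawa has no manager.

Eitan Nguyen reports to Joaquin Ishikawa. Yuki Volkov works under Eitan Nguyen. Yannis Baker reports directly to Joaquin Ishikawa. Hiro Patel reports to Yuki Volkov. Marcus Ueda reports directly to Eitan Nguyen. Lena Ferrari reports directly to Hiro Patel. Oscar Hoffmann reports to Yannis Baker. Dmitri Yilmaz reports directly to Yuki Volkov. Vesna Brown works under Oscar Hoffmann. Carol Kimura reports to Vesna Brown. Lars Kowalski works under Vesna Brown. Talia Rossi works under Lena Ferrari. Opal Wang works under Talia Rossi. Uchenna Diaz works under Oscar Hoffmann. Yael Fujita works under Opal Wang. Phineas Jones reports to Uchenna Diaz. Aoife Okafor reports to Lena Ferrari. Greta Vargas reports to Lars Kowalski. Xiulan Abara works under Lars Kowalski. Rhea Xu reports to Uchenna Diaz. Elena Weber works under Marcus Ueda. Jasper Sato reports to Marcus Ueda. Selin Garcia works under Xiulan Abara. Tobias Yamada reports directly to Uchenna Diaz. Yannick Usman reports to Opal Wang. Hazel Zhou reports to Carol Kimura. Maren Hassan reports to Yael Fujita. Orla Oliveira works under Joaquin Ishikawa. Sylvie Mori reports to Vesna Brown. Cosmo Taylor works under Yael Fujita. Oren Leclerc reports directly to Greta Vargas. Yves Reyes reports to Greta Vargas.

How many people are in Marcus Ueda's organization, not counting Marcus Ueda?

2

Marcus Ueda directly manages Elena Weber, Jasper Sato. Elena Weber has no reports. Jasper Sato has no reports. So Marcus Ueda's organization is 2 direct reports plus everyone under them: 1 + 1 = 2.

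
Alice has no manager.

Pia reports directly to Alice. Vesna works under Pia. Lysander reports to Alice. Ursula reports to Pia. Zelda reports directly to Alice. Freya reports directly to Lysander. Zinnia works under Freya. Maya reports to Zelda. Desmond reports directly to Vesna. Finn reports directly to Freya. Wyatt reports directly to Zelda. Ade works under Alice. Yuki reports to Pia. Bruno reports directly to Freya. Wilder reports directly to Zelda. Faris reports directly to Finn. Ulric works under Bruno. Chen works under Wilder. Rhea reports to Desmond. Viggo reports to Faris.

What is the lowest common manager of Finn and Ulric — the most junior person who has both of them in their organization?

Finn's chain of managers is Freya, Lysander, Alice. Ulric's chain of managers is Bruno, Freya, Lysander, Alice. The first manager that appears in both chains is Freya.

Freya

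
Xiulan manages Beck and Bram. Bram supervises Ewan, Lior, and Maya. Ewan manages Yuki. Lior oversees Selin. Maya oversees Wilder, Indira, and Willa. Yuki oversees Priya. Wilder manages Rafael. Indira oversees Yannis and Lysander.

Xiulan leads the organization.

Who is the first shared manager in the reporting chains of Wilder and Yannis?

Maya

Wilder's chain of managers is Maya, Bram, Xiulan. Yannis's chain of managers is Indira, Maya, Bram, Xiulan. The first manager that appears in both chains is Maya.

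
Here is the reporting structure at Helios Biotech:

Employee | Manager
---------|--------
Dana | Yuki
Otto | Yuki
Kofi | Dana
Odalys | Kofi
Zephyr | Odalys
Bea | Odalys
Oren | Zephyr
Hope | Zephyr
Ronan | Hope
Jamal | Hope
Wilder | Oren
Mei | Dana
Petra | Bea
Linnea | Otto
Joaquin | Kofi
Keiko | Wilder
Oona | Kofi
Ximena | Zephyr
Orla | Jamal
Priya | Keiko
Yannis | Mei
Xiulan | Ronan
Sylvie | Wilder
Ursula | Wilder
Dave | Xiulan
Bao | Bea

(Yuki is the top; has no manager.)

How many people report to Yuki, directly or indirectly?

Yuki directly manages Dana, Otto. Under Dana: Mei, Yannis, Kofi, Oona, Joaquin, Odalys, Bea, Bao, Petra, Zephyr, Ximena, Hope, Jamal, Orla, Ronan, Xiulan, Dave, Oren, Wilder, Ursula, Sylvie, Keiko, Priya (23). Under Otto: Linnea (1). So Yuki's organization is 2 direct reports plus everyone under them: 24 + 2 = 26.

26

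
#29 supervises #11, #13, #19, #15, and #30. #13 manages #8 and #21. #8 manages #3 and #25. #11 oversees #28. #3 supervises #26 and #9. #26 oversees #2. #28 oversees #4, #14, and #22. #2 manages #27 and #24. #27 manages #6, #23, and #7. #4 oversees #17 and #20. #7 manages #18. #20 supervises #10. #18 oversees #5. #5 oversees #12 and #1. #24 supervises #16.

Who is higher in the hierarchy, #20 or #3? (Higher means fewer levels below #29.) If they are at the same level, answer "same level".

#3

#20 is 4 levels below #29; #3 is 3. #3 is higher.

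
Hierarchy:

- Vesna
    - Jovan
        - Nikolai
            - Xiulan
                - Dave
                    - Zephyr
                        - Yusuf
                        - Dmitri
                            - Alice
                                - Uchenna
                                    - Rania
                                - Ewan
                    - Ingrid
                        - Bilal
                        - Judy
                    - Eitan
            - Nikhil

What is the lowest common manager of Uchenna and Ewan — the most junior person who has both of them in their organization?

Uchenna's chain of managers is Alice, Dmitri, Zephyr, Dave, Xiulan, Nikolai, Jovan, Vesna. Ewan's chain of managers is Alice, Dmitri, Zephyr, Dave, Xiulan, Nikolai, Jovan, Vesna. The first manager that appears in both chains is Alice.

Alice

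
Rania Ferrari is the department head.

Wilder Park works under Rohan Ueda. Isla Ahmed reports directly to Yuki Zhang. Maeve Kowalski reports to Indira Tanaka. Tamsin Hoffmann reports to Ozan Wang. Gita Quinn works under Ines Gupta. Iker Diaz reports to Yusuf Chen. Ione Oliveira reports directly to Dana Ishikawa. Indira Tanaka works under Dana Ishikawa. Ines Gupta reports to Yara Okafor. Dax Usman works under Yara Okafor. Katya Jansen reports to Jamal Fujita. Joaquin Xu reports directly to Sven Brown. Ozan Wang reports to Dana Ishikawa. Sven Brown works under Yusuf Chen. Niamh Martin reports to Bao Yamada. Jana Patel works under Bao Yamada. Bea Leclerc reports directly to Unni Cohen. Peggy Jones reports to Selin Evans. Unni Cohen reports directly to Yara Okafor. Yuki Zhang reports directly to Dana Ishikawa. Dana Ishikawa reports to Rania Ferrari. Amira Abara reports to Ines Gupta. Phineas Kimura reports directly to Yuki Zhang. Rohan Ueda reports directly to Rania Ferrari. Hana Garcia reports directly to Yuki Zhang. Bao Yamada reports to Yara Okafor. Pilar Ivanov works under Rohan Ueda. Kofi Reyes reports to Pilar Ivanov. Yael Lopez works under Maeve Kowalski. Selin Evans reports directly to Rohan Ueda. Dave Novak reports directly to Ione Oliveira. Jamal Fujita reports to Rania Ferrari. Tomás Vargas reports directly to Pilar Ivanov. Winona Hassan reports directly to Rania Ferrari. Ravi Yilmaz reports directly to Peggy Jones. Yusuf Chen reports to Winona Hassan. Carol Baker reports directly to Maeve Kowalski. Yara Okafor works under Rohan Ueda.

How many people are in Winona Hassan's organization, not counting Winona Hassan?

4

Winona Hassan directly manages Yusuf Chen. Under Yusuf Chen: Iker Diaz, Sven Brown, Joaquin Xu (3). That's 4 in total.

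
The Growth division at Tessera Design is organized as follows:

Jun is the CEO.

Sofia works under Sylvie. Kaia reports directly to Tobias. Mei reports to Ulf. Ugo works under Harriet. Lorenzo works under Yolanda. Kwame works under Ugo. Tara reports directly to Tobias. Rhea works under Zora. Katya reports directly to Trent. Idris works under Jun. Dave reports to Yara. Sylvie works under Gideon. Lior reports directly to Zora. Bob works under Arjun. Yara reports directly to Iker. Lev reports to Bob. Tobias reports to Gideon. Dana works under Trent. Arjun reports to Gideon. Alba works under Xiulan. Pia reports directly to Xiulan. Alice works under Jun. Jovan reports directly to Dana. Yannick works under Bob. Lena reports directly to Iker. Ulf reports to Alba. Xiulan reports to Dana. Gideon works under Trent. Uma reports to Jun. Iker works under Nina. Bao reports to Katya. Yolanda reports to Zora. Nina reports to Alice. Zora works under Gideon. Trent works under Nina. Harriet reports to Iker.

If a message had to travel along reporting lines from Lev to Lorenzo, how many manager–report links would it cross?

6

Lev is 3 levels below Gideon, and Lorenzo is 3 levels below Gideon (their lowest common manager). The shortest path runs up from Lev to Gideon and back down to Lorenzo: 3 + 3 = 6 links.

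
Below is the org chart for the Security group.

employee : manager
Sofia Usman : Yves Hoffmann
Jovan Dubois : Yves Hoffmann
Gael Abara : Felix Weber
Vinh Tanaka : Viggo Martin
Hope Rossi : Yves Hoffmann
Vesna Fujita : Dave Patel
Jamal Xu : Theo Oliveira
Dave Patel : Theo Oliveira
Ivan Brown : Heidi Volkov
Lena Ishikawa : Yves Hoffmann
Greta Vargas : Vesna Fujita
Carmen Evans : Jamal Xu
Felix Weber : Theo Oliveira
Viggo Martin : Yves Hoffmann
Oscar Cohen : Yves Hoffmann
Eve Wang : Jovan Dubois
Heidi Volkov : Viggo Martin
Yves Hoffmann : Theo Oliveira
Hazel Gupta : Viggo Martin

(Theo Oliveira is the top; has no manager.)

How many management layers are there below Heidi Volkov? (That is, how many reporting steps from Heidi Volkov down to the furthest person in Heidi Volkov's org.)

The longest chain under Heidi Volkov runs Heidi Volkov → Ivan Brown, which is 1 level below Heidi Volkov.

1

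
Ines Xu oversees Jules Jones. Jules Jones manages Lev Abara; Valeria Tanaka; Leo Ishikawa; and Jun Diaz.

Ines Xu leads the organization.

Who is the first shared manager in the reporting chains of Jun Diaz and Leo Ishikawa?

Jules Jones

Jun Diaz's chain of managers is Jules Jones, Ines Xu. Leo Ishikawa's chain of managers is Jules Jones, Ines Xu. The first manager that appears in both chains is Jules Jones.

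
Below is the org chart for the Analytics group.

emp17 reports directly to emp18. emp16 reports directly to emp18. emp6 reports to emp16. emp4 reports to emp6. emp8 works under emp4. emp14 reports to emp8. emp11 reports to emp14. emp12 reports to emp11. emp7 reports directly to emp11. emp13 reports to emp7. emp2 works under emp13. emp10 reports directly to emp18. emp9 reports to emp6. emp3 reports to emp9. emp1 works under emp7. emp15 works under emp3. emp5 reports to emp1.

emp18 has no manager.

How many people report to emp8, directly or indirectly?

8

emp8 directly manages emp14. Under emp14: emp11, emp7, emp1, emp5, emp13, emp2, emp12 (7). That's 8 in total.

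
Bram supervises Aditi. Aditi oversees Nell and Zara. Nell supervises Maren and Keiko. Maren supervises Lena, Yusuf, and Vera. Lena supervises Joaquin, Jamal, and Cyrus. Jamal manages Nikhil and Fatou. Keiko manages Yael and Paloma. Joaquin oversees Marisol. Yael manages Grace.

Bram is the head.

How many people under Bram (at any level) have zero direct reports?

The people in Bram's organization with no one reporting to them are Zara, Paloma, Grace, Vera, Yusuf, Cyrus, Marisol, Fatou, Nikhil. That is 9.

9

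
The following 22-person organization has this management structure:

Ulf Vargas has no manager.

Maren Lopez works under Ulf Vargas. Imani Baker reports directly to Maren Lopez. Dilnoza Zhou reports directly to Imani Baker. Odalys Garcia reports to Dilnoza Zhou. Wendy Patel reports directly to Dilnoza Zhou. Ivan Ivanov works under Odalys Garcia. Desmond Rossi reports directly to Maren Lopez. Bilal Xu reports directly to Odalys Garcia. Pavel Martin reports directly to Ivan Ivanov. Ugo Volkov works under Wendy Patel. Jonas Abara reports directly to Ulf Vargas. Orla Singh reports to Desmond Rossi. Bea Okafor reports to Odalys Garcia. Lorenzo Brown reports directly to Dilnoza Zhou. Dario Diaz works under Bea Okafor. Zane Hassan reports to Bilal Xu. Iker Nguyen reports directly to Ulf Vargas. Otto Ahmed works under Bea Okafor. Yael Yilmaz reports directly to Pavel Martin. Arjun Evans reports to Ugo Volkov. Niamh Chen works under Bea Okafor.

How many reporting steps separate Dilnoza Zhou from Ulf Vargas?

Chain from Dilnoza Zhou up to Ulf Vargas: Dilnoza Zhou → Imani Baker → Maren Lopez → Ulf Vargas. That is 3 steps up, so Dilnoza Zhou is 3 levels below Ulf Vargas.

3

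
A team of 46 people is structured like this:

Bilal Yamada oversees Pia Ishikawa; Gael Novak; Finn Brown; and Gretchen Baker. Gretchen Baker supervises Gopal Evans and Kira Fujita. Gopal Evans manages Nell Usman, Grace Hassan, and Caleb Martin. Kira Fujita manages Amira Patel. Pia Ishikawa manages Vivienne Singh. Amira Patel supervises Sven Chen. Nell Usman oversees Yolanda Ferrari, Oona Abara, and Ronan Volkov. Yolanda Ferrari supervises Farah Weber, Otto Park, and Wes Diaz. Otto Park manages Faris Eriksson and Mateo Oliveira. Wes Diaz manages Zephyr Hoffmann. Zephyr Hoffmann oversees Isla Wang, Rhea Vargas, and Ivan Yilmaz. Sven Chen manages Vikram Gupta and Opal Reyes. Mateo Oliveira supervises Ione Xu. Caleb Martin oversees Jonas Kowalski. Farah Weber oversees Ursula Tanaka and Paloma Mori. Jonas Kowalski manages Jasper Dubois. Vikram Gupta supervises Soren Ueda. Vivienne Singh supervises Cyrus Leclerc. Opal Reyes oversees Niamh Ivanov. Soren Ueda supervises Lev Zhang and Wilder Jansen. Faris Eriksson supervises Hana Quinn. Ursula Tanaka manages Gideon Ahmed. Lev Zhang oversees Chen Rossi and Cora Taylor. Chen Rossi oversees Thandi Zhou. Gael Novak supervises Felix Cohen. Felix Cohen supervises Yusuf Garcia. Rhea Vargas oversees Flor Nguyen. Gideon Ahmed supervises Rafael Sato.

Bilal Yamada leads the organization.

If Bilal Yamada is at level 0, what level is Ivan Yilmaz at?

7

Chain from Ivan Yilmaz up to Bilal Yamada: Ivan Yilmaz → Zephyr Hoffmann → Wes Diaz → Yolanda Ferrari → Nell Usman → Gopal Evans → Gretchen Baker → Bilal Yamada. That is 7 steps up, so Ivan Yilmaz is 7 levels below Bilal Yamada.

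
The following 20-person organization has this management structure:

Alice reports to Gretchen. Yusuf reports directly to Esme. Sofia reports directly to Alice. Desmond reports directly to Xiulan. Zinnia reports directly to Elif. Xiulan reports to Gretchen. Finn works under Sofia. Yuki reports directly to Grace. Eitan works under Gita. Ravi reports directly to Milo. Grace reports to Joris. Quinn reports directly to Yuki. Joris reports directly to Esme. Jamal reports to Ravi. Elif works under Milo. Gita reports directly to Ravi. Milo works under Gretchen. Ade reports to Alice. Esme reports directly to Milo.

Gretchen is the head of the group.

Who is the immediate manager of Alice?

Alice reports directly to Gretchen.

Gretchen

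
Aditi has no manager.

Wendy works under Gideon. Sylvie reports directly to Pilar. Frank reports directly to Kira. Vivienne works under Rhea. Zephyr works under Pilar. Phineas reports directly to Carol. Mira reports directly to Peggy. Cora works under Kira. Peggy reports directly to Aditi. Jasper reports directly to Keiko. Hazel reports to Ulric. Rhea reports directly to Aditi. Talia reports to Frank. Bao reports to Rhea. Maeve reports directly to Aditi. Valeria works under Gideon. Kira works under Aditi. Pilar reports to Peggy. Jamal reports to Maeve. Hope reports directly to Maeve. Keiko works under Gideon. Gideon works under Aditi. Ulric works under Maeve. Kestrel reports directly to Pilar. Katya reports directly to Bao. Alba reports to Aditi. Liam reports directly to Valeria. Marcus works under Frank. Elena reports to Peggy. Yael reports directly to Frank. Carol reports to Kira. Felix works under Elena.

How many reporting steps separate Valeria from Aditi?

Chain from Valeria up to Aditi: Valeria → Gideon → Aditi. That is 2 steps up, so Valeria is 2 levels below Aditi.

2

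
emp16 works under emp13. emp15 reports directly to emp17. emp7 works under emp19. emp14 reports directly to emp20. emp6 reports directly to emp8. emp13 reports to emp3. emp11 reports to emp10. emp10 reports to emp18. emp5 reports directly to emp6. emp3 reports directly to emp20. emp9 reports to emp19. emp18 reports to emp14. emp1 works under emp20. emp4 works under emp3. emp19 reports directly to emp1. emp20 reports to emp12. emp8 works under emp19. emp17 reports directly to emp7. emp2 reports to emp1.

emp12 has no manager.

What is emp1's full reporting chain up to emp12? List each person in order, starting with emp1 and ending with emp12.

emp1 reports to emp20. emp20 reports to emp12. emp12 is at the top.

emp1 -> emp20 -> emp12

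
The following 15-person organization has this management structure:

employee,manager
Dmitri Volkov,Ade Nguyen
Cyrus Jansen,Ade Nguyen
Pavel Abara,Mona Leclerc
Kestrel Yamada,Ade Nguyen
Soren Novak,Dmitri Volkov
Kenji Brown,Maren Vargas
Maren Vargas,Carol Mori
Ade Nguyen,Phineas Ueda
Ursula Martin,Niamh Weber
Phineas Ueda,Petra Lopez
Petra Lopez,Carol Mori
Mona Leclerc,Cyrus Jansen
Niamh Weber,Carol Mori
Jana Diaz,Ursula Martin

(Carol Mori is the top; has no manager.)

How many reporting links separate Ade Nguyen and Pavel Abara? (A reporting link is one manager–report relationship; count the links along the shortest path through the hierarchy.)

3

Pavel Abara is in Ade Nguyen's organization: the chain from Pavel Abara up to Ade Nguyen is Pavel Abara → Mona Leclerc → Cyrus Jansen → Ade Nguyen, which is 3 links.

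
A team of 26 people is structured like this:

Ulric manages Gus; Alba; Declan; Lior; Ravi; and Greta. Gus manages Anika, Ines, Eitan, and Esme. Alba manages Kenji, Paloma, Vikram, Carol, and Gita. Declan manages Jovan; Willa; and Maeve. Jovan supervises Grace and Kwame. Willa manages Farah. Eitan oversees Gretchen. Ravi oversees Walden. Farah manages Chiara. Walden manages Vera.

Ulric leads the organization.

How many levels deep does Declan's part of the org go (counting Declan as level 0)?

3

The longest chain under Declan runs Declan → Willa → Farah → Chiara, which is 3 levels below Declan.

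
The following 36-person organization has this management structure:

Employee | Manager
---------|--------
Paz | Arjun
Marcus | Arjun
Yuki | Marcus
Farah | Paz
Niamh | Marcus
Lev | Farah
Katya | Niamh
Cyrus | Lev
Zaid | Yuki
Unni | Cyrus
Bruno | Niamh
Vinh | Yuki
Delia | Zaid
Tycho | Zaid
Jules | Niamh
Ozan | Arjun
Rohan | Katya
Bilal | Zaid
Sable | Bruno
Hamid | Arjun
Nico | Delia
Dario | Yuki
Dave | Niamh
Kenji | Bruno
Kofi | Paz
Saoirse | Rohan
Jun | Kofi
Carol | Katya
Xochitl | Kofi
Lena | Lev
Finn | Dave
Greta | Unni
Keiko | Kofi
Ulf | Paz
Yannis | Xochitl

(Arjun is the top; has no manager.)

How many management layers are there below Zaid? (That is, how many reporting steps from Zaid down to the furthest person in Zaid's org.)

2

The longest chain under Zaid runs Zaid → Delia → Nico, which is 2 levels below Zaid.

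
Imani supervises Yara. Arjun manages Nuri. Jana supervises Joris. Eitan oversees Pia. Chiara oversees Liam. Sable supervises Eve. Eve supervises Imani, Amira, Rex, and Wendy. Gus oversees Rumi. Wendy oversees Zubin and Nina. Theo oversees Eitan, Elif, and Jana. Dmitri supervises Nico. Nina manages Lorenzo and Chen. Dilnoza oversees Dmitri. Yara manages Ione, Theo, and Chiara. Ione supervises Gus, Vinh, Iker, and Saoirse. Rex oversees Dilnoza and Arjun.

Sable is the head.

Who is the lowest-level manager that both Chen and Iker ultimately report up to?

Eve

Chen's chain of managers is Nina, Wendy, Eve, Sable. Iker's chain of managers is Ione, Yara, Imani, Eve, Sable. The first manager that appears in both chains is Eve.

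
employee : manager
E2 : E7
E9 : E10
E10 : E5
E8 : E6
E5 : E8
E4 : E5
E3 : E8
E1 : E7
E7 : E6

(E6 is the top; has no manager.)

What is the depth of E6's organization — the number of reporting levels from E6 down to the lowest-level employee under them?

The longest chain under E6 runs E6 → E8 → E5 → E10 → E9, which is 4 levels below E6.

4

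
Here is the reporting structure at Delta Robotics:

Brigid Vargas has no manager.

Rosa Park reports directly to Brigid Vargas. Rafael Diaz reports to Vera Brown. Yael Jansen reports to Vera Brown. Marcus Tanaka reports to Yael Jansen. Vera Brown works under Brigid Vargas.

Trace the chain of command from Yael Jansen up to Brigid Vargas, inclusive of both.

Yael Jansen -> Vera Brown -> Brigid Vargas

Yael Jansen reports to Vera Brown. Vera Brown reports to Brigid Vargas. Brigid Vargas is at the top.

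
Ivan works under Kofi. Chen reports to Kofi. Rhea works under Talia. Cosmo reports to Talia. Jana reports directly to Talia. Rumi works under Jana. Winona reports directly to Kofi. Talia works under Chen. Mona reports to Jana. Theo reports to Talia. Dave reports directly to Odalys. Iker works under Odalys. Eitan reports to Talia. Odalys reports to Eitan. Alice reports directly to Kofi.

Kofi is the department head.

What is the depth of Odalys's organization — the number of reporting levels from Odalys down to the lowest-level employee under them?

1

The longest chain under Odalys runs Odalys → Dave, which is 1 level below Odalys.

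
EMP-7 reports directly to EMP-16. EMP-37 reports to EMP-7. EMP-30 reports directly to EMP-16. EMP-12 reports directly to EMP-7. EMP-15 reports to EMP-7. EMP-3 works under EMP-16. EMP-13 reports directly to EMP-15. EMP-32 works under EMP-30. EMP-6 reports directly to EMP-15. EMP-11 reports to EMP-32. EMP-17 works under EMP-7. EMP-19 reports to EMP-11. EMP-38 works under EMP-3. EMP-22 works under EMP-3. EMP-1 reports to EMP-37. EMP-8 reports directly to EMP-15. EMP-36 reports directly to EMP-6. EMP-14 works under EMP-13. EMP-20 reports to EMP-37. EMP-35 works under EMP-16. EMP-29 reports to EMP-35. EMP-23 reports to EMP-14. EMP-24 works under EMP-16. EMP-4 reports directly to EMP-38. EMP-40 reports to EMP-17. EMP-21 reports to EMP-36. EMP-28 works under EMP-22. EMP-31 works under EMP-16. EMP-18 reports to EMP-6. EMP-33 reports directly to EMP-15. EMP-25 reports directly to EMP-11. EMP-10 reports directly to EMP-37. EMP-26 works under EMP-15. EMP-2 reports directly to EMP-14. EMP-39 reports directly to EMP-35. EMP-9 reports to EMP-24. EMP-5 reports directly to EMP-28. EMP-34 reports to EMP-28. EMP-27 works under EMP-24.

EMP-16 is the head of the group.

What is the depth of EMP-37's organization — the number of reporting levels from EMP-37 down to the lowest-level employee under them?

1

The longest chain under EMP-37 runs EMP-37 → EMP-10, which is 1 level below EMP-37.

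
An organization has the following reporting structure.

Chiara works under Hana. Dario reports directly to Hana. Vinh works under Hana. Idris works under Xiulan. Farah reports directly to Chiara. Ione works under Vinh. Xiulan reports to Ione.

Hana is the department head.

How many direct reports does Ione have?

Ione directly manages Xiulan. That is 1 direct report.

1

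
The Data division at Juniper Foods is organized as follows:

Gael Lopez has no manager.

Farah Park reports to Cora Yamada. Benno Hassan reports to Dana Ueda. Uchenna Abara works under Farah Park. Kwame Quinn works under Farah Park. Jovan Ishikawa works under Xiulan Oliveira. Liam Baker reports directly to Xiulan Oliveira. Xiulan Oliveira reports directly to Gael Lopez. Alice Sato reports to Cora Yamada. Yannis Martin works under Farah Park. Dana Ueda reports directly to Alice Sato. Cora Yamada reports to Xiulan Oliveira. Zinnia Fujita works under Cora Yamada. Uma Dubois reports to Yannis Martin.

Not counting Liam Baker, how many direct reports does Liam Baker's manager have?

Liam Baker reports to Xiulan Oliveira. Xiulan Oliveira's other direct reports are Cora Yamada, Jovan Ishikawa — 2 peers.

2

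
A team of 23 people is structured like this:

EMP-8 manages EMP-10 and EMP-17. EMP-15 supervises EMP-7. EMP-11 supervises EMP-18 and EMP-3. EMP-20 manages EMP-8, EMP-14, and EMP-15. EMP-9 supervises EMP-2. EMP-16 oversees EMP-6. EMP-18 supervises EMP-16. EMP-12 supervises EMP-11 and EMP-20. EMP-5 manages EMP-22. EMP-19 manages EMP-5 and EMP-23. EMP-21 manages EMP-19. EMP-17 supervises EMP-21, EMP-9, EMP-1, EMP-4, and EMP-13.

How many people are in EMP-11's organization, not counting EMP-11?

EMP-11 directly manages EMP-18, EMP-3. Under EMP-18: EMP-16, EMP-6 (2). EMP-3 has no reports. So EMP-11's organization is 2 direct reports plus everyone under them: 3 + 1 = 4.

4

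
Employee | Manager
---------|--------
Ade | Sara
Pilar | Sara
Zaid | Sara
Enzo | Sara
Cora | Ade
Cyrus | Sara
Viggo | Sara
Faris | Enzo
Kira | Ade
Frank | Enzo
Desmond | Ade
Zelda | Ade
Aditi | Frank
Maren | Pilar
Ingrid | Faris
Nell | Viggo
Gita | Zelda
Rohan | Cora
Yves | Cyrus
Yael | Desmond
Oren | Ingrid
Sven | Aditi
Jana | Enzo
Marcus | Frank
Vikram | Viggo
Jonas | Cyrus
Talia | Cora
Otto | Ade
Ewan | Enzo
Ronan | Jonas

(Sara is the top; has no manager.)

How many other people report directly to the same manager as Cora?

4

Cora reports to Ade. Ade's other direct reports are Kira, Desmond, Zelda, Otto — 4 peers.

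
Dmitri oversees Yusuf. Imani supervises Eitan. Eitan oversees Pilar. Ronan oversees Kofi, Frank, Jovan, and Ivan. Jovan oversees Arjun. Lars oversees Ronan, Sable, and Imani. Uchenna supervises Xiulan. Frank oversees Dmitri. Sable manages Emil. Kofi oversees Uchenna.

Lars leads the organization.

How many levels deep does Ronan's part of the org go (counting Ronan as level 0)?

The longest chain under Ronan runs Ronan → Frank → Dmitri → Yusuf, which is 3 levels below Ronan.

3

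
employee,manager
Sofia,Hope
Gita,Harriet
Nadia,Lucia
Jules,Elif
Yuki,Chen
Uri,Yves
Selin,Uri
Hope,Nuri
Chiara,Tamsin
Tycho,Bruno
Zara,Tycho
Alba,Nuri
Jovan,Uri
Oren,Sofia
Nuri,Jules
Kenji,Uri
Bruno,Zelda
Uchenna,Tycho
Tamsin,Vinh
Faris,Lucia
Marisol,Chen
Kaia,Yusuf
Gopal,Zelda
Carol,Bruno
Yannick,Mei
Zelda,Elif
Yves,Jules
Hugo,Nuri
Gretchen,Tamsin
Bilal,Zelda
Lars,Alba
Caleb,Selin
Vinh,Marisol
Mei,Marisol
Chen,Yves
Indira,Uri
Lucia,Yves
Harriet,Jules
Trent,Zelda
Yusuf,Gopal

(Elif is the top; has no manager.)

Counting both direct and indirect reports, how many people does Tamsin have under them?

Tamsin directly manages Chiara, Gretchen. Chiara has no reports. Gretchen has no reports. So Tamsin's organization is 2 direct reports plus everyone under them: 1 + 1 = 2.

2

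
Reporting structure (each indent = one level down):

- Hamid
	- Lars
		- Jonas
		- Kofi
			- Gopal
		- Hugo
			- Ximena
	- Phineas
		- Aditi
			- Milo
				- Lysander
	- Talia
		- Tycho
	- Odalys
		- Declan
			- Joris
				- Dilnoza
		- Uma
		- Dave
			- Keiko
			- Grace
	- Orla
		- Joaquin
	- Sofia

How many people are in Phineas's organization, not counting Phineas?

3

Phineas directly manages Aditi. Under Aditi: Milo, Lysander (2). That's 3 in total.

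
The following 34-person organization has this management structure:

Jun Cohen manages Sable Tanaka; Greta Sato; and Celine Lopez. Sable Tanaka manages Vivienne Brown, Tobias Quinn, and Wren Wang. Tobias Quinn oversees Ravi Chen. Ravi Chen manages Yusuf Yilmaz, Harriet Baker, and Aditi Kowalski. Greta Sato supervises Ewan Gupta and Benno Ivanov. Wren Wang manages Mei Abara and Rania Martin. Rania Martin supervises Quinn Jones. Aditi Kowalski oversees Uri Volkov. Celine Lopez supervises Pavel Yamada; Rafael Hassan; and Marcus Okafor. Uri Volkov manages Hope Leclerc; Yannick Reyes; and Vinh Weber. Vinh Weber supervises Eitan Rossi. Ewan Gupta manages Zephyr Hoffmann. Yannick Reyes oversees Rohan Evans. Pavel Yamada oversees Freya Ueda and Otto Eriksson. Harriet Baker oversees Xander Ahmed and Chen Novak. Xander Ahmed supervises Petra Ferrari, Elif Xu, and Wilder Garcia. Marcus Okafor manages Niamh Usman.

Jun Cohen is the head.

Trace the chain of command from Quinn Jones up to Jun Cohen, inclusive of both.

Quinn Jones -> Rania Martin -> Wren Wang -> Sable Tanaka -> Jun Cohen

Quinn Jones reports to Rania Martin. Rania Martin reports to Wren Wang. Wren Wang reports to Sable Tanaka. Sable Tanaka reports to Jun Cohen. Jun Cohen is at the top.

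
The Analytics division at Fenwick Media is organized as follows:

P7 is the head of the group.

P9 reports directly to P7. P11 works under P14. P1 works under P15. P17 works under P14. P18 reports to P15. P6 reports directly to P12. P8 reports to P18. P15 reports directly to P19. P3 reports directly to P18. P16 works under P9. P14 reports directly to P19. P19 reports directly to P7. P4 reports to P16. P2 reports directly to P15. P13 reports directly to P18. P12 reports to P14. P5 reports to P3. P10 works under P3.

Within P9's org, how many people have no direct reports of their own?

The only person in P9's organization with no one reporting to them is P4. That is 1.

1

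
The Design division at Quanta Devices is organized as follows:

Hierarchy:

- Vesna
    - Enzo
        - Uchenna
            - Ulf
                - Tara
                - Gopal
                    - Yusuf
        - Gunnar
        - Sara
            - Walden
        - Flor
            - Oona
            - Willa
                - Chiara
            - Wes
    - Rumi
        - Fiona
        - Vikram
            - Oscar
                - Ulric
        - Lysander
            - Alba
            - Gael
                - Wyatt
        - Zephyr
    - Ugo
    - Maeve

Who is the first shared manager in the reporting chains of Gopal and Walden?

Gopal's chain of managers is Ulf, Uchenna, Enzo, Vesna. Walden's chain of managers is Sara, Enzo, Vesna. The first manager that appears in both chains is Enzo.

Enzo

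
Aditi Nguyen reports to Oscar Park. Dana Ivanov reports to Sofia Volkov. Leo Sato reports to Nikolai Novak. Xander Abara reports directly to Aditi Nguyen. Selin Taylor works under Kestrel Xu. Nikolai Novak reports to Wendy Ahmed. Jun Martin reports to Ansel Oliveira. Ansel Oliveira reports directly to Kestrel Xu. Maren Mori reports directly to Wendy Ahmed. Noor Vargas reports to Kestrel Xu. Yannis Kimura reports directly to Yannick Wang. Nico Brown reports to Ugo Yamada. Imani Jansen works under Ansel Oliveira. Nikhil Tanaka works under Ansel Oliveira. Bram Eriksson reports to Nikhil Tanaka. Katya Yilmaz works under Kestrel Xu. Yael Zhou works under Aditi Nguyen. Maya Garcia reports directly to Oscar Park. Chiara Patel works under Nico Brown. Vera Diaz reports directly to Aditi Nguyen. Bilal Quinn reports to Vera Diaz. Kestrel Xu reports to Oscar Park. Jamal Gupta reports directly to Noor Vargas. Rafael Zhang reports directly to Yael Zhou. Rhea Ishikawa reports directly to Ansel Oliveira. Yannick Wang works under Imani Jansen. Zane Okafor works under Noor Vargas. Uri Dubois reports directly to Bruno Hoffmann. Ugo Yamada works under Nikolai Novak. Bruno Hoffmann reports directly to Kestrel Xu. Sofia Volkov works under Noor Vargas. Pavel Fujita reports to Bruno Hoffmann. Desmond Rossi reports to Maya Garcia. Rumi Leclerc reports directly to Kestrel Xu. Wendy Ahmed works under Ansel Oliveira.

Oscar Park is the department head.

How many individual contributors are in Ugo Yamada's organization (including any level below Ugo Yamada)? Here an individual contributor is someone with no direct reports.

The only person in Ugo Yamada's organization with no one reporting to them is Chiara Patel. That is 1.

1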